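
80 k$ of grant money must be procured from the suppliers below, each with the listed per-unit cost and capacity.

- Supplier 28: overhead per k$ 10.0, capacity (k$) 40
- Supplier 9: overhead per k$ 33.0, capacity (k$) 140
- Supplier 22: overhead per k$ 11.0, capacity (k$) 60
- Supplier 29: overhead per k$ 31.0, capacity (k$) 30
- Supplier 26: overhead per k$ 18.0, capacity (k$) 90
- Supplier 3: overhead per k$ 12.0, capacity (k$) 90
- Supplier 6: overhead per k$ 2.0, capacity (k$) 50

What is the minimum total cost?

Fill from the cheapest supplier first.
Supplier 6 at 2.0: take all 50 k$ — 30 still needed.
Supplier 28 (10.0): take the remaining 30 — done.
Supplier 22, Supplier 3, Supplier 26, Supplier 29, Supplier 9: unused.
Cost = 50×2.0 + 30×10.0 = 400.

400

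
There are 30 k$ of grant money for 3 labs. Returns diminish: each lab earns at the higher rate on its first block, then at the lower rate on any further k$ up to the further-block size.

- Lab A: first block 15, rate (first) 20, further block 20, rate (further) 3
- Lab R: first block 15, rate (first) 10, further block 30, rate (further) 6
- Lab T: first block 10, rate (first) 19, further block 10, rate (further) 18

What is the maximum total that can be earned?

Treat each block as its own option and order by rate: Lab A/T1 20 > Lab T/T1 19 > Lab T/T2 18 > Lab R/T1 10 > Lab R/T2 6 > Lab A/T2 3.
Lab A/T1 (20): +15 → 15 left.
Lab T T1 at 19: fill all 10 → 5 left.
Lab T/T2: +5 of 10 at 18; pool empty.
Total = 20×15 + 19×10 + 18×5 = 580.

580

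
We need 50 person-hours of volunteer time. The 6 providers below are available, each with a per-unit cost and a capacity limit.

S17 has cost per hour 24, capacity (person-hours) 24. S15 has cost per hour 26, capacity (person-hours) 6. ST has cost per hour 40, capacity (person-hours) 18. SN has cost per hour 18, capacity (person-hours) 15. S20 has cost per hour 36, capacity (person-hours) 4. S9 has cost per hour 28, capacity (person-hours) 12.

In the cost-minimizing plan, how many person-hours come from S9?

Cheapest first:
SN at 18: take all 15 person-hours — 35 still needed.
Take 24 from S17 at 24 — need 11 more.
S15 (26): use full 6 — 5 person-hours to go.
Take 5 from S9 at 28 to finish.
S20, ST: unused.

5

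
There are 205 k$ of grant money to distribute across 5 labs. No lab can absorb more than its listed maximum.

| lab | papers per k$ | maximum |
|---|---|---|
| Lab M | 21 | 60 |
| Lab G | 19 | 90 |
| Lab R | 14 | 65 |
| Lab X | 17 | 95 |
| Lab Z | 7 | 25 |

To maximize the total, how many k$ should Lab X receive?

Highest papers per k$ first: Lab M 21 > Lab G 19 > Lab X 17 > Lab R 14 > Lab Z 7.
Lab M: +60 to 60 (cap) ; 145 left.
Lab G: +90 to 90 (cap) ; 55 left.
Lab X has room for 95 but only 55 remain, so it gets 55.

55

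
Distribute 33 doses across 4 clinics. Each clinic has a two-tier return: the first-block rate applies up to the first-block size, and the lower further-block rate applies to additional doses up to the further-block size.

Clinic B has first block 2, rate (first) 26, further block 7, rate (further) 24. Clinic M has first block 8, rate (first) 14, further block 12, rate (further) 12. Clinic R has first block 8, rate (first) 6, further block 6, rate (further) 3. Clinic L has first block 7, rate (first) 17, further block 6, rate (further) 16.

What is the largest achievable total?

Order all 8 blocks by rate: Clinic B/tier1 26 > Clinic B/tier2 24 > Clinic L/tier1 17 > Clinic L/tier2 16 > Clinic M/tier1 14 > Clinic M/tier2 12 > Clinic R/tier1 6 > Clinic R/tier2 3.
Clinic B/tier1 (26): +2 → 31 left.
Clinic B/tier2 (24): +7 → 24 left.
Clinic L tier1 at 17: fill all 7 → 17 left.
Clinic L tier2 at 16: fill all 6 → 11 left.
Clinic M tier1 at 14: fill all 8 → 3 left.
3 remain; put them into Clinic M tier2 at 12.
Total = 26×2 + 24×7 + 17×7 + 16×6 + 14×8 + 12×3 = 583.

583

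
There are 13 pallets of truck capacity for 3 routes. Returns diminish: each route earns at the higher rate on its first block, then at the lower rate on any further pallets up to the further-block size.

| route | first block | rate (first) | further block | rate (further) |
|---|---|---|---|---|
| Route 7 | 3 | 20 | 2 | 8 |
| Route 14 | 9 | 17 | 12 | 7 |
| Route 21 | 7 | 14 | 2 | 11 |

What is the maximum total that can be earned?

Treat each block as its own option and order by rate: Route 7/tier1 20 > Route 14/tier1 17 > Route 21/tier1 14 > Route 21/tier2 11 > Route 7/tier2 8 > Route 14/tier2 7.
Fill Route 7 tier1 block (3 at 20) — 10 left.
Fill Route 14 tier1 block (9 at 17) — 1 left.
Route 21/tier1: +1 of 7 at 14; pool empty.
Total = 20×3 + 17×9 + 14×1 = 227.

227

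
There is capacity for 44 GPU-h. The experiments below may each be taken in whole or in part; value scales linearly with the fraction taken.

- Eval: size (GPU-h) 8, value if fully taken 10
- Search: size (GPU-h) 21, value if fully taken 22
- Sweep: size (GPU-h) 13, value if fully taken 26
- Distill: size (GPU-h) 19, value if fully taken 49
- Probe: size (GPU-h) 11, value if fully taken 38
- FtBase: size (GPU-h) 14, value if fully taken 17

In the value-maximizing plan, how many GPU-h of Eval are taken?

1

Best value per unit of size first: Probe 38/11≈3.45, Distill 49/19≈2.58, Sweep 26/13≈2, Eval 10/8≈1.25, FtBase 17/14≈1.21, Search 22/21≈1.05.
Take all of Probe (11 GPU-h, value 38) — 33 GPU-h left.
All 19 GPU-h of Distill fit (value 49) — 14 remain.
Sweep: take in full, 13 GPU-h for value 26 — 1 left.
Fill the last 1 GPU-h with part of Eval: 1/8 of it earns 1.25.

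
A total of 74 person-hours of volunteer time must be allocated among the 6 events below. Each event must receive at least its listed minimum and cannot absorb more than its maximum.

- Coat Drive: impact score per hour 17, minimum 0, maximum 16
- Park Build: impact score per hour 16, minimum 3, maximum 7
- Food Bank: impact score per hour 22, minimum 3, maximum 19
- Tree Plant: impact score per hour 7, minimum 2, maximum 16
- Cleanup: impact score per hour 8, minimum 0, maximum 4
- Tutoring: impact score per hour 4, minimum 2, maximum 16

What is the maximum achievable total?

Meeting every minimum uses 0+3+3+2+0+2 = 10 person-hours, leaving 64.
Rank by impact score per hour: Food Bank 22 > Coat Drive 17 > Park Build 16 > Cleanup 8 > Tree Plant 7 > Tutoring 4.
Food Bank: +16 to 19 (cap) ; 48 left.
Coat Drive: +16 to 16 (cap) ; 32 left.
Park Build: +4 to 7 (cap) ; 28 left.
Cleanup: +4 to 4 (cap) ; 24 left.
Tree Plant: +14 to 16 (cap) ; 10 left.
Only 10 left; Tutoring takes them to reach 12.
Total = 17×16 + 16×7 + 22×19 + 7×16 + 8×4 + 4×12 = 994.

994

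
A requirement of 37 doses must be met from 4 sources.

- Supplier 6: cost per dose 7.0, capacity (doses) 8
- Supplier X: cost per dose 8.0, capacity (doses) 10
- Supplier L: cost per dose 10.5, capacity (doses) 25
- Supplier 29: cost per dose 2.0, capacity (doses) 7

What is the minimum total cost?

276

Use sources in increasing cost order.
Supplier 29 (2.0): use full 7 ; 30 doses to go.
Take 8 from Supplier 6 at 7.0 ; need 22 more.
Supplier X (8.0): use full 10 ; 12 doses to go.
Supplier L at 10.5: take 12 of its 25 ; requirement met.
Cost = 7×2.0 + 8×7.0 + 10×8.0 + 12×10.5 = 276.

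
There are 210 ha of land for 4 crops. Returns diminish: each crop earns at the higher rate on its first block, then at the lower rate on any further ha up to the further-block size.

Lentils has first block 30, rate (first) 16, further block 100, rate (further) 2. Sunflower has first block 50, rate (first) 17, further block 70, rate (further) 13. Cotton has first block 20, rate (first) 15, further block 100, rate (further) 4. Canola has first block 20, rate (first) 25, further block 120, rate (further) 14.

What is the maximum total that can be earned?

Rank every tier by rate: Canola/T1 25 > Sunflower/T1 17 > Lentils/T1 16 > Cotton/T1 15 > Canola/T2 14 > Sunflower/T2 13 > Cotton/T2 4 > Lentils/T2 2.
Canola T1 at 25: fill all 20 ; 190 left.
Fill Sunflower T1 block (50 at 17) ; 140 left.
Fill Lentils T1 block (30 at 16) ; 110 left.
Cotton T1 at 15: fill all 20 ; 90 left.
Canola/T2: +90 of 120 at 14; pool empty.
Total = 25×20 + 17×50 + 16×30 + 15×20 + 14×90 = 3390.

3390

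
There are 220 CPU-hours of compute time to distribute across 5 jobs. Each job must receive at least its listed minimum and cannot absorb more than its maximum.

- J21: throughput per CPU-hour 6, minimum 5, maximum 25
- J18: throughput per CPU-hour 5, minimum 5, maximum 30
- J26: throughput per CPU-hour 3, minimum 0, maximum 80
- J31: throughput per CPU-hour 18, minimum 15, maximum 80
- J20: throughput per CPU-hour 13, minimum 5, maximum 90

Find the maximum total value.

2885

Meeting every minimum uses 5+5+0+15+5 = 30 CPU-hours, leaving 190.
Order the jobs by throughput per CPU-hour: J31 18 > J20 13 > J21 6 > J18 5 > J26 3.
J31: +65 to 80 (cap) → 125 left.
J20 takes 85 more to reach its cap of 90 → 40 left.
J21 takes 20 more to reach its cap of 25 → 20 left.
J18 has room for 25 more but only 20 remain, so it gets 25.
Total = 6×25 + 5×25 + 18×80 + 13×90 = 2885.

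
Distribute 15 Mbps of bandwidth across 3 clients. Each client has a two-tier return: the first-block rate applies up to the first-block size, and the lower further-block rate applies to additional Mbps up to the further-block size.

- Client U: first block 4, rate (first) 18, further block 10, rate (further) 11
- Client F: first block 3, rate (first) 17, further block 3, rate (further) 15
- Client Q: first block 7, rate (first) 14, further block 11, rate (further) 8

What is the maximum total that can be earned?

238

Order all 6 blocks by rate: Client U/first 18 > Client F/first 17 > Client F/second 15 > Client Q/first 14 > Client U/second 11 > Client Q/second 8.
Fill Client U first block (4 at 18) ; 11 left.
Fill Client F first block (3 at 17) ; 8 left.
Client F/second (15): +3 ; 5 left.
Client Q first at 14: only 5 left, fill 5.
Total = 18×4 + 17×3 + 15×3 + 14×5 = 238.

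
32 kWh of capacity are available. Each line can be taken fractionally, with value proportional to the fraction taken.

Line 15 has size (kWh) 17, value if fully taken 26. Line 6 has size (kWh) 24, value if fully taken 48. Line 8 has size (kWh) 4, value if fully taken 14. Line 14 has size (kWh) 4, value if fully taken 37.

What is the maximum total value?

99

Rank by value-to-size ratio: Line 14 37/4≈9.25, Line 8 14/4≈3.5, Line 6 48/24≈2, Line 15 26/17≈1.53.
Take all of Line 14 (4 kWh, value 37) → 28 kWh left.
Line 8: take in full, 4 kWh for value 14 → 24 left.
All 24 kWh of Line 6 fit (value 48) → 0 remain.
Total value = 99.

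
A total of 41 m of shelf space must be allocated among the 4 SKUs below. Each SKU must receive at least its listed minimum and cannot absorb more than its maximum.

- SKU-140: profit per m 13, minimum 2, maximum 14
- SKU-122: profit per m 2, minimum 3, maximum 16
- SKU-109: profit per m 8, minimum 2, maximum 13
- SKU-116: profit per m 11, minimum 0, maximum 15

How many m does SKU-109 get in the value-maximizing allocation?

Meeting every minimum uses 2+3+2+0 = 7 m, leaving 34.
Order the SKUs by profit per m: SKU-140 13 > SKU-116 11 > SKU-109 8 > SKU-122 2.
SKU-140: +12 to 14 (cap) → 22 left.
SKU-116 takes 15 more to reach its cap of 15 → 7 left.
SKU-109 has room for 11 more but only 7 remain, so it gets 9.

9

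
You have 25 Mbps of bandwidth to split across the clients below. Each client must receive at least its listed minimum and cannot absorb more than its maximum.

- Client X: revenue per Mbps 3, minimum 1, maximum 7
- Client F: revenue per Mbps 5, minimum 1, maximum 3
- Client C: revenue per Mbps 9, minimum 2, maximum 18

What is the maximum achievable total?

Meeting every minimum uses 1+1+2 = 4 Mbps, leaving 21.
Highest revenue per Mbps first: Client C 9 > Client F 5 > Client X 3.
Give Client C 16 more to hit its cap of 18 → 5 left.
Client F takes 2 more to reach its cap of 3 → 3 left.
Only 3 left; Client X takes them to reach 4.
Total = 3×4 + 5×3 + 9×18 = 189.

189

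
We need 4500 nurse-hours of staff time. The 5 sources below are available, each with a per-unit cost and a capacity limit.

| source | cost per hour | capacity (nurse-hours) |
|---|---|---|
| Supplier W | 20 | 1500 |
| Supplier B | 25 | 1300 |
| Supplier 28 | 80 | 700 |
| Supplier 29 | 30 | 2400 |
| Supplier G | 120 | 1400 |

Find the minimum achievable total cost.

113500

Fill from the cheapest source first.
Supplier W (20): use full 1500 — 3000 nurse-hours to go.
Take 1300 from Supplier B at 25 — need 1700 more.
Supplier 29 (30): take the remaining 1700 — done.
Supplier 28, Supplier G: unused.
Cost = 1500×20 + 1300×25 + 1700×30 = 113500.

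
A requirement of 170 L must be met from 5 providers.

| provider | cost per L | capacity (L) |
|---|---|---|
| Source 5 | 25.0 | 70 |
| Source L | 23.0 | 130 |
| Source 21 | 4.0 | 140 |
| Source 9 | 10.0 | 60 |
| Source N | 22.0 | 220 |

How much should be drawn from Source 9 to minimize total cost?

Fill from the cheapest provider first.
Source 21 (4.0): use full 140 — 30 L to go.
Take 30 from Source 9 at 10.0 to finish.
Source N, Source L, Source 5: unused.

30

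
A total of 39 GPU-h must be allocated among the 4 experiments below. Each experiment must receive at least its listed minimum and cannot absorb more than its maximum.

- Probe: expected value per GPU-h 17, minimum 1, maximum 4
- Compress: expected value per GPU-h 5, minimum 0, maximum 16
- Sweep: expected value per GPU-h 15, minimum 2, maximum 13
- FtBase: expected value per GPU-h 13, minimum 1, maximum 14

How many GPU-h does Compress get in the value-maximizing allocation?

8

Meeting every minimum uses 1+0+2+1 = 4 GPU-h, leaving 35.
Highest expected value per GPU-h first: Probe 17 > Sweep 15 > FtBase 13 > Compress 5.
Give Probe 3 more to hit its cap of 4 — 32 left.
Sweep takes 11 more to reach its cap of 13 — 21 left.
FtBase: +13 to 14 (cap) — 8 left.
Compress has room for 16 more but only 8 remain, so it gets 8.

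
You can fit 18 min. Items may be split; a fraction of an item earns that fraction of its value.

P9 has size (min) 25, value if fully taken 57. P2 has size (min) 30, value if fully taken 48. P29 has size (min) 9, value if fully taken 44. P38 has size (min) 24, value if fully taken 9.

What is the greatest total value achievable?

64.52

Rank by value-to-size ratio: P29 44/9≈4.89, P9 57/25≈2.28, P2 48/30≈1.6, P38 9/24≈0.375.
All 9 min of P29 fit (value 44) → 9 remain.
9 min left: a 9/25 share of P9 gives 57×9/25 = 20.52.
Total value = 64.52.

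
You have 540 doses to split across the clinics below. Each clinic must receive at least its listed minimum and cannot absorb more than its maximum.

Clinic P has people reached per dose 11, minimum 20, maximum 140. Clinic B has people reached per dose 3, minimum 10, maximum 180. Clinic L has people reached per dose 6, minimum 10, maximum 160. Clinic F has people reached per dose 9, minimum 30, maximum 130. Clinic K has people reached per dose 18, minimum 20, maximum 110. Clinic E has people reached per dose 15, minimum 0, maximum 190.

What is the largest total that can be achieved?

7180

Meeting every minimum uses 20+10+10+30+20+0 = 90 doses, leaving 450.
Rank by people reached per dose: Clinic K 18 > Clinic E 15 > Clinic P 11 > Clinic F 9 > Clinic L 6 > Clinic B 3.
Clinic K takes 90 more to reach its cap of 110 ; 360 left.
Clinic E takes 190 more to reach its cap of 190 ; 170 left.
Clinic P takes 120 more to reach its cap of 140 ; 50 left.
Clinic F: +50 (room for 100) → 80. Pool exhausted.
Total = 11×140 + 3×10 + 6×10 + 9×80 + 18×110 + 15×190 = 7180.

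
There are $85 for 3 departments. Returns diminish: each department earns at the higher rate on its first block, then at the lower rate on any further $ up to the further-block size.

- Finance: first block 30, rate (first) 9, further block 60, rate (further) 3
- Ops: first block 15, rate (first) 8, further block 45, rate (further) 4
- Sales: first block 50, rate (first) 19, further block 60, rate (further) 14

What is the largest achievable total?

1440

Treat each block as its own option and order by rate: Sales/tier1 19 > Sales/tier2 14 > Finance/tier1 9 > Ops/tier1 8 > Ops/tier2 4 > Finance/tier2 3.
Fill Sales tier1 block (50 at 19) → 35 left.
Sales tier2 at 14: only 35 left, fill 35.
Total = 19×50 + 14×35 = 1440.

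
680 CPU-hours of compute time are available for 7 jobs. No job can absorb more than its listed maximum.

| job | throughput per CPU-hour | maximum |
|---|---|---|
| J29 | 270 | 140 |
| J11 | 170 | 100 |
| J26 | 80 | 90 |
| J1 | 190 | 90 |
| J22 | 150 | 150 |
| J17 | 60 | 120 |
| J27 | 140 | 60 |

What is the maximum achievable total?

113000

Highest throughput per CPU-hour first: J29 270 > J1 190 > J11 170 > J22 150 > J27 140 > J26 80 > J17 60.
J29: +140 to 140 (cap) — 540 left.
J1: +90 to 90 (cap) — 450 left.
Give J11 100 to hit its cap of 100 — 350 left.
Give J22 150 to hit its cap of 150 — 200 left.
J27: +60 to 60 (cap) — 140 left.
Give J26 90 to hit its cap of 90 — 50 left.
J17: +50 (room for 120) → 50. Pool exhausted.
Total = 270×140 + 170×100 + 80×90 + 190×90 + 150×150 + 60×50 + 140×60 = 113000.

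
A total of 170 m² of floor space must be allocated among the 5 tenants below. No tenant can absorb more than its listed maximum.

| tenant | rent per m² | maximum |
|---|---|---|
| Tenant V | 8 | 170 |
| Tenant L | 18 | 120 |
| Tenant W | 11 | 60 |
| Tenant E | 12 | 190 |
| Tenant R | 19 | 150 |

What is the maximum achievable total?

3210

Highest rent per m² first: Tenant R 19 > Tenant L 18 > Tenant E 12 > Tenant W 11 > Tenant V 8.
Tenant R: +150 to 150 (cap) ; 20 left.
Only 20 left; Tenant L takes them to reach 20.
Total = 18×20 + 19×150 = 3210.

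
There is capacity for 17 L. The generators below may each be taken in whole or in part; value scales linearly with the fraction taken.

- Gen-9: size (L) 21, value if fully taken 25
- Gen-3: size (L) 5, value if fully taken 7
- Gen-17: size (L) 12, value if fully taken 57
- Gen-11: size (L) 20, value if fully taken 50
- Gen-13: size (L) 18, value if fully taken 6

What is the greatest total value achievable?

69.5

Best value per unit of size first: Gen-17 57/12≈4.75, Gen-11 50/20≈2.5, Gen-3 7/5≈1.4, Gen-9 25/21≈1.19, Gen-13 6/18≈0.333.
Take all of Gen-17 (12 L, value 57) — 5 L left.
Only 5 L remain; take 5/20 of Gen-11 for value 50×5/20 = 12.5.
Total value = 69.5.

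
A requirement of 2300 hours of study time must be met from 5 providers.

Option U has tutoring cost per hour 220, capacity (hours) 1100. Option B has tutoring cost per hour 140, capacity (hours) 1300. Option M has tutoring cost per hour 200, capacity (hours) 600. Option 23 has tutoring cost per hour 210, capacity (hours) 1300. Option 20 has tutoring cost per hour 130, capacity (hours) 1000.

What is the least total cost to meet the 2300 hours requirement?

312000

Use providers in increasing cost order.
Option 20 (130): use full 1000 → 1300 hours to go.
Take 1300 from Option B at 140 → need 0 more.
Option M, Option 23, Option U: unused.
Cost = 1000×130 + 1300×140 = 312000.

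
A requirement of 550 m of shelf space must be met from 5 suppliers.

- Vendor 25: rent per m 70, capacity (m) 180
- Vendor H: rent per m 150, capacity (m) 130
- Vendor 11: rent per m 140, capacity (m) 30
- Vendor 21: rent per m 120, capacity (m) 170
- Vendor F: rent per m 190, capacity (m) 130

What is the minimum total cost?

Use suppliers in increasing cost order.
Vendor 25 at 70: take all 180 m — 370 still needed.
Vendor 21 at 120: take all 170 m — 200 still needed.
Vendor 11 at 140: take all 30 m — 170 still needed.
Vendor H at 150: take all 130 m — 40 still needed.
Take 40 from Vendor F at 190 to finish.
Cost = 180×70 + 170×120 + 30×140 + 130×150 + 40×190 = 64300.

64300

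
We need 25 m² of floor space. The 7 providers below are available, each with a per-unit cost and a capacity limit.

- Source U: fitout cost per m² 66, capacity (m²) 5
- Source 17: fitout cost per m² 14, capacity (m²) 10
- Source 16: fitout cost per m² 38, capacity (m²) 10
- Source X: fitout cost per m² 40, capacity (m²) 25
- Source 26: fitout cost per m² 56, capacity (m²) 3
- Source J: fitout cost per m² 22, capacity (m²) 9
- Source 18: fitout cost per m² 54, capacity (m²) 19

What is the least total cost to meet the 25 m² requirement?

566

Cheapest first:
Source 17 at 14: take all 10 m² ; 15 still needed.
Take 9 from Source J at 22 ; need 6 more.
Source 16 at 38: take 6 of its 10 ; requirement met.
Source X, Source 18, Source 26, Source U: unused.
Cost = 10×14 + 9×22 + 6×38 = 566.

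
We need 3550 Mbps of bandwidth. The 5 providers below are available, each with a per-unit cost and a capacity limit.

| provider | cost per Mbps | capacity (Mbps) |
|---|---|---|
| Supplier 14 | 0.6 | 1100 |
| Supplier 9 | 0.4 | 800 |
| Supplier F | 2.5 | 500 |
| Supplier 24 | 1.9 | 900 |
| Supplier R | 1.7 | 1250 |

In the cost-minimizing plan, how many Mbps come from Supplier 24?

400

Fill from the cheapest provider first.
Take 800 from Supplier 9 at 0.4 ; need 2750 more.
Supplier 14 at 0.6: take all 1100 Mbps ; 1650 still needed.
Take 1250 from Supplier R at 1.7 ; need 400 more.
Supplier 24 (1.9): take the remaining 400 ; done.
Supplier F: unused.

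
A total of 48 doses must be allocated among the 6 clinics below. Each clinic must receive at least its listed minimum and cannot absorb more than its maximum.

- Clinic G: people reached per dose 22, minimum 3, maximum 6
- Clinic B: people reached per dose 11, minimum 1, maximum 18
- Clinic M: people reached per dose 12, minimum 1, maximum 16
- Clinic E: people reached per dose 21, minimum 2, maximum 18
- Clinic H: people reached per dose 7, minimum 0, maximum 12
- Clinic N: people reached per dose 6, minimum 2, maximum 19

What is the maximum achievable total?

Meeting every minimum uses 3+1+1+2+0+2 = 9 doses, leaving 39.
Order the clinics by people reached per dose: Clinic G 22 > Clinic E 21 > Clinic M 12 > Clinic B 11 > Clinic H 7 > Clinic N 6.
Give Clinic G 3 more to hit its cap of 6 → 36 left.
Clinic E takes 16 more to reach its cap of 18 → 20 left.
Clinic M takes 15 more to reach its cap of 16 → 5 left.
Clinic B has room for 17 more but only 5 remain, so it gets 6.
Total = 22×6 + 11×6 + 12×16 + 21×18 + 6×2 = 780.

780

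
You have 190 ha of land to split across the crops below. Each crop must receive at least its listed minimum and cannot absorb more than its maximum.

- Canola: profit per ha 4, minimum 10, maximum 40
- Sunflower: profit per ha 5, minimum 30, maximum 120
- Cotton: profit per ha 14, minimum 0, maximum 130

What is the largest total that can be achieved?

Meeting every minimum uses 10+30+0 = 40 ha, leaving 150.
Highest profit per ha first: Cotton 14 > Sunflower 5 > Canola 4.
Cotton takes 130 more to reach its cap of 130 ; 20 left.
Sunflower: +20 (room for 90) → 50. Pool exhausted.
Total = 4×10 + 5×50 + 14×130 = 2110.

2110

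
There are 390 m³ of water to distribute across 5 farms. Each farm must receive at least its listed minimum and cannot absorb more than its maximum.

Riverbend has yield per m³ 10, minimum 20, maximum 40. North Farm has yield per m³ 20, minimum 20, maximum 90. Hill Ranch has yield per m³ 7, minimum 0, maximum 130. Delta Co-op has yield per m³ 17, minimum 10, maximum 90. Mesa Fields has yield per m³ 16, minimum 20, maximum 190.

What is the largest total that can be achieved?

Meeting every minimum uses 20+20+0+10+20 = 70 m³, leaving 320.
Order the farms by yield per m³: North Farm 20 > Delta Co-op 17 > Mesa Fields 16 > Riverbend 10 > Hill Ranch 7.
North Farm: +70 to 90 (cap) → 250 left.
Delta Co-op takes 80 more to reach its cap of 90 → 170 left.
Give Mesa Fields 170 more to hit its cap of 190 → 0 left.
Total = 10×20 + 20×90 + 17×90 + 16×190 = 6570.

6570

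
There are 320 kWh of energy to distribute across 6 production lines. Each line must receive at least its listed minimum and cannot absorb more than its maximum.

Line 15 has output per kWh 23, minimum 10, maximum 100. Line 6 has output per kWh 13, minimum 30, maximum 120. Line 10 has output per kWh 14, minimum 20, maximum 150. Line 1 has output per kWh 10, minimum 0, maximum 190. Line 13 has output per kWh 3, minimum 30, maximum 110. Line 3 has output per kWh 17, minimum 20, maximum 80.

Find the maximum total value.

Meeting every minimum uses 10+30+20+0+30+20 = 110 kWh, leaving 210.
Order the production lines by output per kWh: Line 15 23 > Line 3 17 > Line 10 14 > Line 6 13 > Line 1 10 > Line 13 3.
Line 15 takes 90 more to reach its cap of 100 → 120 left.
Give Line 3 60 more to hit its cap of 80 → 60 left.
Line 10: +60 (room for 130) → 80. Pool exhausted.
Total = 23×100 + 13×30 + 14×80 + 3×30 + 17×80 = 5260.

5260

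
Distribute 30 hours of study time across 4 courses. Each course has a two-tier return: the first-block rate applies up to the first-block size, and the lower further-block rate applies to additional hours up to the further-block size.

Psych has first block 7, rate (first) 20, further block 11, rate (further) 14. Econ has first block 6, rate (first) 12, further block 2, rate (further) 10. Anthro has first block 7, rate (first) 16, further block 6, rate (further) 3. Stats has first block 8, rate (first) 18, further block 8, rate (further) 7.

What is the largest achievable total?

Order all 8 blocks by rate: Psych/first 20 > Stats/first 18 > Anthro/first 16 > Psych/second 14 > Econ/first 12 > Econ/second 10 > Stats/second 7 > Anthro/second 3.
Fill Psych first block (7 at 20) — 23 left.
Stats/first (18): +8 — 15 left.
Anthro first at 16: fill all 7 — 8 left.
Psych second at 14: only 8 left, fill 8.
Total = 20×7 + 18×8 + 16×7 + 14×8 = 508.

508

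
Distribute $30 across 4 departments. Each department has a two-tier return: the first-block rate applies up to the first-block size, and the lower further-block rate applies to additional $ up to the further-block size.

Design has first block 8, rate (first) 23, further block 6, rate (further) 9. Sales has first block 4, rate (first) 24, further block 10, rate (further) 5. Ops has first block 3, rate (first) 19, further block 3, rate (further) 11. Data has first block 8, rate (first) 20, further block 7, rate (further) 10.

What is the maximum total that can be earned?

Order all 8 blocks by rate: Sales/T1 24 > Design/T1 23 > Data/T1 20 > Ops/T1 19 > Ops/T2 11 > Data/T2 10 > Design/T2 9 > Sales/T2 5.
Fill Sales T1 block (4 at 24) → 26 left.
Design/T1 (23): +8 → 18 left.
Data T1 at 20: fill all 8 → 10 left.
Fill Ops T1 block (3 at 19) → 7 left.
Ops T2 at 11: fill all 3 → 4 left.
Data/T2: +4 of 7 at 10; pool empty.
Total = 24×4 + 23×8 + 20×8 + 19×3 + 11×3 + 10×4 = 570.

570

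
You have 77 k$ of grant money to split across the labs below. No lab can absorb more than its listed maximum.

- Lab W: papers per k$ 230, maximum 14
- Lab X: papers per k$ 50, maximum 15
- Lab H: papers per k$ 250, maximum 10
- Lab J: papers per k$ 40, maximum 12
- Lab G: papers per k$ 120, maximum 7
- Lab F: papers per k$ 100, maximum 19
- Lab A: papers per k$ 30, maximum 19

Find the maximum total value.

Highest papers per k$ first: Lab H 250 > Lab W 230 > Lab G 120 > Lab F 100 > Lab X 50 > Lab J 40 > Lab A 30.
Lab H: +10 to 10 (cap) ; 67 left.
Give Lab W 14 to hit its cap of 14 ; 53 left.
Lab G: +7 to 7 (cap) ; 46 left.
Give Lab F 19 to hit its cap of 19 ; 27 left.
Give Lab X 15 to hit its cap of 15 ; 12 left.
Lab J: +12 to 12 (cap) ; 0 left.
Total = 230×14 + 50×15 + 250×10 + 40×12 + 120×7 + 100×19 = 9690.

9690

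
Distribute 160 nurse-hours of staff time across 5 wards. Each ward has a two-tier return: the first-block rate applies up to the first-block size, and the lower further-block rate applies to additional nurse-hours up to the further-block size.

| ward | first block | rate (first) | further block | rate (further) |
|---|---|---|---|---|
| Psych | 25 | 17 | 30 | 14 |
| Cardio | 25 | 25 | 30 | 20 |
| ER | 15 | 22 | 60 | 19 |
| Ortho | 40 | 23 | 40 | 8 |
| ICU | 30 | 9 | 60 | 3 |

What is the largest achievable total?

3425

Order all 10 blocks by rate: Cardio/T1 25 > Ortho/T1 23 > ER/T1 22 > Cardio/T2 20 > ER/T2 19 > Psych/T1 17 > Psych/T2 14 > ICU/T1 9 > Ortho/T2 8 > ICU/T2 3.
Fill Cardio T1 block (25 at 25) — 135 left.
Fill Ortho T1 block (40 at 23) — 95 left.
Fill ER T1 block (15 at 22) — 80 left.
Cardio/T2 (20): +30 — 50 left.
ER/T2: +50 of 60 at 19; pool empty.
Total = 25×25 + 23×40 + 22×15 + 20×30 + 19×50 = 3425.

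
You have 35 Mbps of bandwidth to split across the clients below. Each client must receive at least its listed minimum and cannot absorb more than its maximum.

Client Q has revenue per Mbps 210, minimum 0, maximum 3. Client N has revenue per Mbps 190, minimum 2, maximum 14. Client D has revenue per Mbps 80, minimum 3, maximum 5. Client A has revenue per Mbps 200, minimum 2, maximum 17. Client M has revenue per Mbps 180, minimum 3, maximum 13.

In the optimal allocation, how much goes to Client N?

9

Meeting every minimum uses 0+2+3+2+3 = 10 Mbps, leaving 25.
Highest revenue per Mbps first: Client Q 210 > Client A 200 > Client N 190 > Client M 180 > Client D 80.
Client Q: +3 to 3 (cap) — 22 left.
Give Client A 15 more to hit its cap of 17 — 7 left.
Client N has room for 12 more but only 7 remain, so it gets 9.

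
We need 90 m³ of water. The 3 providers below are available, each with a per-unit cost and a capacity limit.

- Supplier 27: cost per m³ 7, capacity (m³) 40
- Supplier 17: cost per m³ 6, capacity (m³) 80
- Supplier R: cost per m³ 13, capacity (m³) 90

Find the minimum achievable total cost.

Fill from the cheapest provider first.
Supplier 17 at 6: take all 80 m³ ; 10 still needed.
Supplier 27 (7): take the remaining 10 ; done.
Supplier R: unused.
Cost = 80×6 + 10×7 = 550.

550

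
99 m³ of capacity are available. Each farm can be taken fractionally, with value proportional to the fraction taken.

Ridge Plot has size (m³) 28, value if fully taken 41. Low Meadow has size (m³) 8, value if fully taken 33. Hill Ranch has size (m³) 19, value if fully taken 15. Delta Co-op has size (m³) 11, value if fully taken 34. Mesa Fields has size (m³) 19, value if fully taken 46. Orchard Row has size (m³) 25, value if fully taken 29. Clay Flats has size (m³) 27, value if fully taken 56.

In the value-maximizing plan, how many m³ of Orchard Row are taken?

Best value per unit of size first: Low Meadow 33/8≈4.12, Delta Co-op 34/11≈3.09, Mesa Fields 46/19≈2.42, Clay Flats 56/27≈2.07, Ridge Plot 41/28≈1.46, Orchard Row 29/25≈1.16, Hill Ranch 15/19≈0.789.
Low Meadow: take in full, 8 m³ for value 33 ; 91 left.
Take all of Delta Co-op (11 m³, value 34) ; 80 m³ left.
Take all of Mesa Fields (19 m³, value 46) ; 61 m³ left.
Take all of Clay Flats (27 m³, value 56) ; 34 m³ left.
All 28 m³ of Ridge Plot fit (value 41) ; 6 remain.
Fill the last 6 m³ with part of Orchard Row: 6/25 of it earns 6.96.

6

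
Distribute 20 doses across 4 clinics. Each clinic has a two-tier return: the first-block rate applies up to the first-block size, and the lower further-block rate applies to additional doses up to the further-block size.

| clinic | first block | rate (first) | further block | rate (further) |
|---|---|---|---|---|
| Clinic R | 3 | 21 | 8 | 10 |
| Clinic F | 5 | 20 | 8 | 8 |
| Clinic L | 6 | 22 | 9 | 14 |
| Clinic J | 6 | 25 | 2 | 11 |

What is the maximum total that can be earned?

445

Rank every tier by rate: Clinic J/tier1 25 > Clinic L/tier1 22 > Clinic R/tier1 21 > Clinic F/tier1 20 > Clinic L/tier2 14 > Clinic J/tier2 11 > Clinic R/tier2 10 > Clinic F/tier2 8.
Fill Clinic J tier1 block (6 at 25) — 14 left.
Fill Clinic L tier1 block (6 at 22) — 8 left.
Fill Clinic R tier1 block (3 at 21) — 5 left.
Clinic F/tier1 (20): +5 — 0 left.
Total = 25×6 + 22×6 + 21×3 + 20×5 = 445.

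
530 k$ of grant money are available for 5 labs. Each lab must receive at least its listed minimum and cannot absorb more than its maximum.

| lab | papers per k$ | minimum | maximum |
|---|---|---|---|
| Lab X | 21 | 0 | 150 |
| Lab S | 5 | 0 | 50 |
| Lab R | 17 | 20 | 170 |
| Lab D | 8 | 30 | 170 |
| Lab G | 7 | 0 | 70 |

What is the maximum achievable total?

7680

Meeting every minimum uses 0+0+20+30+0 = 50 k$, leaving 480.
Highest papers per k$ first: Lab X 21 > Lab R 17 > Lab D 8 > Lab G 7 > Lab S 5.
Lab X takes 150 more to reach its cap of 150 ; 330 left.
Lab R: +150 to 170 (cap) ; 180 left.
Lab D takes 140 more to reach its cap of 170 ; 40 left.
Only 40 left; Lab G takes them to reach 40.
Total = 21×150 + 17×170 + 8×170 + 7×40 = 7680.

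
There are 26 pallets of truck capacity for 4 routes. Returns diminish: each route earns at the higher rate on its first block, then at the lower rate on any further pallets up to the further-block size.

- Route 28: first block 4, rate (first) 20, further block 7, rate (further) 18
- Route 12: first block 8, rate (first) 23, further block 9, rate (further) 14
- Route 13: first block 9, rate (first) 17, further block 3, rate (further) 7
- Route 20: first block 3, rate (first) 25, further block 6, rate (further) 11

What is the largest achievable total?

533

Treat each block as its own option and order by rate: Route 20/first 25 > Route 12/first 23 > Route 28/first 20 > Route 28/second 18 > Route 13/first 17 > Route 12/second 14 > Route 20/second 11 > Route 13/second 7.
Fill Route 20 first block (3 at 25) → 23 left.
Route 12 first at 23: fill all 8 → 15 left.
Fill Route 28 first block (4 at 20) → 11 left.
Route 28 second at 18: fill all 7 → 4 left.
Route 13 first at 17: only 4 left, fill 4.
Total = 25×3 + 23×8 + 20×4 + 18×7 + 17×4 = 533.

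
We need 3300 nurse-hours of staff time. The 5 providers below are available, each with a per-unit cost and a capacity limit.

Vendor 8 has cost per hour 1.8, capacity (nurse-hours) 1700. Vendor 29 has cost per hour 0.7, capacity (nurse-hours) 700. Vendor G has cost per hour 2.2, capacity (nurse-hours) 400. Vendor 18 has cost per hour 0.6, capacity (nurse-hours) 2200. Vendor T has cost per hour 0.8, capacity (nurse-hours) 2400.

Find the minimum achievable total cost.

Cheapest first:
Vendor 18 (0.6): use full 2200 — 1100 nurse-hours to go.
Take 700 from Vendor 29 at 0.7 — need 400 more.
Vendor T at 0.8: take 400 of its 2400 — requirement met.
Vendor 8, Vendor G: unused.
Cost = 2200×0.6 + 700×0.7 + 400×0.8 = 2130.

2130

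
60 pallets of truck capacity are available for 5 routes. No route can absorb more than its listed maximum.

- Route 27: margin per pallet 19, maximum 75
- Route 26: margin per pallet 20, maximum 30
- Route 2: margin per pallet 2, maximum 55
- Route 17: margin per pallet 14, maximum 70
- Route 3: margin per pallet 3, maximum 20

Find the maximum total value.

1170

Order the routes by margin per pallet: Route 26 20 > Route 27 19 > Route 17 14 > Route 3 3 > Route 2 2.
Route 26: +30 to 30 (cap) ; 30 left.
Route 27 has room for 75 but only 30 remain, so it gets 30.
Total = 19×30 + 20×30 = 1170.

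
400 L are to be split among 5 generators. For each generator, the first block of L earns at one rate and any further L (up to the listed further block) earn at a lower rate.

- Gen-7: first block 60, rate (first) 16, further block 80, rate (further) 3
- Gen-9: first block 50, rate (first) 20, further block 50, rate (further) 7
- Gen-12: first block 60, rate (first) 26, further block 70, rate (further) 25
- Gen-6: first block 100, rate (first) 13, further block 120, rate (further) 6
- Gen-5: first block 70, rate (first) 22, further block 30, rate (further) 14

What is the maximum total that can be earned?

8010

Order all 10 blocks by rate: Gen-12/tier1 26 > Gen-12/tier2 25 > Gen-5/tier1 22 > Gen-9/tier1 20 > Gen-7/tier1 16 > Gen-5/tier2 14 > Gen-6/tier1 13 > Gen-9/tier2 7 > Gen-6/tier2 6 > Gen-7/tier2 3.
Gen-12/tier1 (26): +60 ; 340 left.
Gen-12/tier2 (25): +70 ; 270 left.
Fill Gen-5 tier1 block (70 at 22) ; 200 left.
Gen-9/tier1 (20): +50 ; 150 left.
Gen-7/tier1 (16): +60 ; 90 left.
Gen-5/tier2 (14): +30 ; 60 left.
Gen-6/tier1: +60 of 100 at 13; pool empty.
Total = 26×60 + 25×70 + 22×70 + 20×50 + 16×60 + 14×30 + 13×60 = 8010.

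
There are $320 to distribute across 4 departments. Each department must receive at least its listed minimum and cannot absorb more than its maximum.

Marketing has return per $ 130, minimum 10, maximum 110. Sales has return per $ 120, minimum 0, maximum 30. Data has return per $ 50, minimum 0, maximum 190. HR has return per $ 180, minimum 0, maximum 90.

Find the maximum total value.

38600

Meeting every minimum uses 10+0+0+0 = 10 $, leaving 310.
Order the departments by return per $: HR 180 > Marketing 130 > Sales 120 > Data 50.
HR takes 90 more to reach its cap of 90 — 220 left.
Marketing takes 100 more to reach its cap of 110 — 120 left.
Give Sales 30 more to hit its cap of 30 — 90 left.
Data: +90 (room for 190) → 90. Pool exhausted.
Total = 130×110 + 120×30 + 50×90 + 180×90 = 38600.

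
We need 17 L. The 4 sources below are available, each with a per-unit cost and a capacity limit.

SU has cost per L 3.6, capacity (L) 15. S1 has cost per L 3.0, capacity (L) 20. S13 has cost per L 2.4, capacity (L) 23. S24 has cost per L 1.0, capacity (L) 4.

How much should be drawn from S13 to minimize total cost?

Cheapest first:
Take 4 from S24 at 1.0 ; need 13 more.
Take 13 from S13 at 2.4 to finish.
S1, SU: unused.

13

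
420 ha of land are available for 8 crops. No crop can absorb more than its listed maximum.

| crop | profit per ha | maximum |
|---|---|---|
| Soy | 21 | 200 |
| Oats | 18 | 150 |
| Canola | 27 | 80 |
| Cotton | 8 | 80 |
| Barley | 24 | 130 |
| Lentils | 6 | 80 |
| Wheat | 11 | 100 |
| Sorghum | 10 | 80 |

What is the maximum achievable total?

Rank by profit per ha: Canola 27 > Barley 24 > Soy 21 > Oats 18 > Wheat 11 > Sorghum 10 > Cotton 8 > Lentils 6.
Canola takes 80 to reach its cap of 80 → 340 left.
Barley: +130 to 130 (cap) → 210 left.
Soy: +200 to 200 (cap) → 10 left.
Oats has room for 150 but only 10 remain, so it gets 10.
Total = 21×200 + 18×10 + 27×80 + 24×130 = 9660.

9660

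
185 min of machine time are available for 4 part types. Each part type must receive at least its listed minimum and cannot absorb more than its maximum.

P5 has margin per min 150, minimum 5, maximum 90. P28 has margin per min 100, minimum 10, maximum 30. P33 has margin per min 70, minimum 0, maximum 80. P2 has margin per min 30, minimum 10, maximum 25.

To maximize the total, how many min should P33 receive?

Meeting every minimum uses 5+10+0+10 = 25 min, leaving 160.
Rank by margin per min: P5 150 > P28 100 > P33 70 > P2 30.
Give P5 85 more to hit its cap of 90 → 75 left.
P28 takes 20 more to reach its cap of 30 → 55 left.
P33 has room for 80 more but only 55 remain, so it gets 55.

55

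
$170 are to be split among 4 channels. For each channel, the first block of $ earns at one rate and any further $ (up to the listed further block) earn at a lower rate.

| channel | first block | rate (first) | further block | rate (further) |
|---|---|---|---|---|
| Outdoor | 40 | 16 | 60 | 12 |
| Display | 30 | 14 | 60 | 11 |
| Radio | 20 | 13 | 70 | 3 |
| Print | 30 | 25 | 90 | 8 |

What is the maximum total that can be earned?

2670

Treat each block as its own option and order by rate: Print/first 25 > Outdoor/first 16 > Display/first 14 > Radio/first 13 > Outdoor/second 12 > Display/second 11 > Print/second 8 > Radio/second 3.
Print first at 25: fill all 30 — 140 left.
Outdoor first at 16: fill all 40 — 100 left.
Display first at 14: fill all 30 — 70 left.
Fill Radio first block (20 at 13) — 50 left.
50 remain; put them into Outdoor second at 12.
Total = 25×30 + 16×40 + 14×30 + 13×20 + 12×50 = 2670.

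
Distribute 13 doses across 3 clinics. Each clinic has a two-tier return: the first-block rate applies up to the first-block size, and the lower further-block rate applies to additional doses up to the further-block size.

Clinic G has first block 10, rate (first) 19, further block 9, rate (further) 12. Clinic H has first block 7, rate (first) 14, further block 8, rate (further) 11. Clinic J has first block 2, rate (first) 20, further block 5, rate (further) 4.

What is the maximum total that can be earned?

Order all 6 blocks by rate: Clinic J/first 20 > Clinic G/first 19 > Clinic H/first 14 > Clinic G/second 12 > Clinic H/second 11 > Clinic J/second 4.
Clinic J/first (20): +2 → 11 left.
Clinic G first at 19: fill all 10 → 1 left.
Clinic H first at 14: only 1 left, fill 1.
Total = 20×2 + 19×10 + 14×1 = 244.

244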